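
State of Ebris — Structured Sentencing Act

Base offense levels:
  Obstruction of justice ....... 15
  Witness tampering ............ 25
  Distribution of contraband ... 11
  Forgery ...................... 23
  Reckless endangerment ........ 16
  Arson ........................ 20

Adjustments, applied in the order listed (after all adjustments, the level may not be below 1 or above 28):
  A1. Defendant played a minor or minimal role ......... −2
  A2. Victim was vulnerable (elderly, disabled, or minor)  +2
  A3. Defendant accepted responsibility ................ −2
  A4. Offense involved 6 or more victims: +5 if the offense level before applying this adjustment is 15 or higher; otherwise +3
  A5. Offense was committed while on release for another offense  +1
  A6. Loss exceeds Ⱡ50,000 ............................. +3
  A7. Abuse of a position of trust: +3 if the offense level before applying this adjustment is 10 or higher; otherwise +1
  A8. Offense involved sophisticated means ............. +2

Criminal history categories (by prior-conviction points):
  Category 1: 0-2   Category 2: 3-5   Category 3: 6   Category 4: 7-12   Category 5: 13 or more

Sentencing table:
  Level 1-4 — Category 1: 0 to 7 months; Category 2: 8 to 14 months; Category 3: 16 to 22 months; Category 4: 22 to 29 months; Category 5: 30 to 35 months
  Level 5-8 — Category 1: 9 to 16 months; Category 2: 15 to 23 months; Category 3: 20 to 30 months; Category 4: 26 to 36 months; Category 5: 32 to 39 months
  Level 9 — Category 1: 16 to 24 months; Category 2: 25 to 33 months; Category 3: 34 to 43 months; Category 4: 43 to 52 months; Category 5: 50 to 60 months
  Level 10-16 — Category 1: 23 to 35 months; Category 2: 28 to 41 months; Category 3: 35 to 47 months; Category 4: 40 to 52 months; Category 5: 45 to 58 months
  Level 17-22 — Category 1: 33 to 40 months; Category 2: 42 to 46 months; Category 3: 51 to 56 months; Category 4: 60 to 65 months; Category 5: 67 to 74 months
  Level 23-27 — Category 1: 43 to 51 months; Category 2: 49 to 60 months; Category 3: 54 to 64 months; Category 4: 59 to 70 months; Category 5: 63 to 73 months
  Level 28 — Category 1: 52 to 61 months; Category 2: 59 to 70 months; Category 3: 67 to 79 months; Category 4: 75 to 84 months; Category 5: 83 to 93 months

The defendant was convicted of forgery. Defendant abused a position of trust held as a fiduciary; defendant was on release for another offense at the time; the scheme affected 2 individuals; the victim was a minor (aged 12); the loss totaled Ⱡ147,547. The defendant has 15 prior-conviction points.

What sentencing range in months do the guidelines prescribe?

Base offense level for forgery: 23.
A1 does not apply.
A2 applies: 23 + 2 = 25.
A3 does not apply.
A4 does not apply.
A5 applies: 25 + 1 = 26.
A6 applies: 26 + 3 = 29.
A7 applies (level before this adjustment is 29 ≥ 10, so +3): 29 + 3 = 32.
A8 does not apply.
Level 32 exceeds the maximum of 28; capped at 28.
Final offense level: 28.
Criminal history: 15 prior points → Category 5 (13+).
Level 28 falls in the 28 band.
Grid: Level 28 × Category 5 = 83-93 months.

83-93 months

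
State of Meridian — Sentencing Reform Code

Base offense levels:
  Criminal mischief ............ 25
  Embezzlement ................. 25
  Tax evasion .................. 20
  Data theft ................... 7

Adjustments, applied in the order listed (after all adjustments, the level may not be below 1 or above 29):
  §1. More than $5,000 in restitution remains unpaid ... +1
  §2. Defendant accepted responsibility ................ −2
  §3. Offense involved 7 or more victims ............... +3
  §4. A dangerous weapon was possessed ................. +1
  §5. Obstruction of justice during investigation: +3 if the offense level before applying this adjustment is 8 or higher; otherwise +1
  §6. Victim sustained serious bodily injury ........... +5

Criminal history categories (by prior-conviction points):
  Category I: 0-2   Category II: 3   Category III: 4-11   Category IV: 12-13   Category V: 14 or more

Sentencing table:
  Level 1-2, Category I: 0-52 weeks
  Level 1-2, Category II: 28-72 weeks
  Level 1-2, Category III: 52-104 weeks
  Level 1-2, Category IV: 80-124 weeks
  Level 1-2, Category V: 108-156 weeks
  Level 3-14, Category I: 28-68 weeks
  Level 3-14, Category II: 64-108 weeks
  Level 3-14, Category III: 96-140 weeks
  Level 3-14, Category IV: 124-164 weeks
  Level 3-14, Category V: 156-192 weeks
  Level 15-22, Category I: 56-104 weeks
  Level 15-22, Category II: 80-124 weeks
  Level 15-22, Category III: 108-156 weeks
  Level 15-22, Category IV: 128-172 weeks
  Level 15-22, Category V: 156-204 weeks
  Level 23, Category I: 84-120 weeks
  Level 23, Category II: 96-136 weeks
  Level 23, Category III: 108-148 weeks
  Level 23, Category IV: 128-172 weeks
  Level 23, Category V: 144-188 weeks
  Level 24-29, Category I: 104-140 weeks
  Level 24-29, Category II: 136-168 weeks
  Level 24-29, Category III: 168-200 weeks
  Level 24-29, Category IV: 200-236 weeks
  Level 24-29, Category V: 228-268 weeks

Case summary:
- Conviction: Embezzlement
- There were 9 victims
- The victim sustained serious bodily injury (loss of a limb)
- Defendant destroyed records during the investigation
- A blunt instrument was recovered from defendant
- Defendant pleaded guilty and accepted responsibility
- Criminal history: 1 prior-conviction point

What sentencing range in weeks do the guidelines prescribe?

Base offense level for embezzlement: 25.
§1 does not apply.
§2 applies: 25 − 2 = 23.
§3 applies: 23 + 3 = 26.
§4 applies: 26 + 1 = 27.
§5 applies (level before this adjustment is 27 ≥ 8, so +3): 27 + 3 = 30.
§6 applies: 30 + 5 = 35.
Level 35 exceeds the maximum of 29; capped at 29.
Final offense level: 29.
Criminal history: 1 prior point → Category I (0-2).
Level 29 falls in the 24-29 band.
Grid: Level 24-29 × Category I = 104-140 weeks.

104-140 weeks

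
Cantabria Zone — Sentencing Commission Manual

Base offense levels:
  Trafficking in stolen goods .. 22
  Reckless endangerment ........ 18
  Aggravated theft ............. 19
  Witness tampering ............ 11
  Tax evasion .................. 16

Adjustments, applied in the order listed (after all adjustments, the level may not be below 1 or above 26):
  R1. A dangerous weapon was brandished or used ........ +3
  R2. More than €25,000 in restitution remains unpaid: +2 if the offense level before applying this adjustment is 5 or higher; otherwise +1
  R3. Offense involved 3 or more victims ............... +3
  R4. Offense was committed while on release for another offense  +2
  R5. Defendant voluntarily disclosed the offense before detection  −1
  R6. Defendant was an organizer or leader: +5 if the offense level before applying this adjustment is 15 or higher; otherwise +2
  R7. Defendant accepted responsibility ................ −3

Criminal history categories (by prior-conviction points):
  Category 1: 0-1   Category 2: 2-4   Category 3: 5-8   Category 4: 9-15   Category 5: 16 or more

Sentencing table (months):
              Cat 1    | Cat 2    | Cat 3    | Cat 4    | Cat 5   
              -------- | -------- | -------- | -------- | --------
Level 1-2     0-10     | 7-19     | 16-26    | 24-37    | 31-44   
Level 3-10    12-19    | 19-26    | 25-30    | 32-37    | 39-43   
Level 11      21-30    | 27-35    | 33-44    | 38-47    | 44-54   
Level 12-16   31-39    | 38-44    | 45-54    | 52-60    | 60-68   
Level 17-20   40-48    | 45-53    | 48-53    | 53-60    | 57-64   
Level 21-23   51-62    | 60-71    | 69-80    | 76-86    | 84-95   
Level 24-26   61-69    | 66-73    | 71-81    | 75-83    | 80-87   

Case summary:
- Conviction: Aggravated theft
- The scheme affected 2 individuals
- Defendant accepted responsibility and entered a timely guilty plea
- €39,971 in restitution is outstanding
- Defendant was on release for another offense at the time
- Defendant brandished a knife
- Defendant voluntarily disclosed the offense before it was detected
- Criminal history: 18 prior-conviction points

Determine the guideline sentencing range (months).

Base offense level for aggravated theft: 19.
R1 applies: 19 + 3 = 22.
R2 applies (level before this adjustment is 22 ≥ 5, so +2): 22 + 2 = 24.
R3 does not apply.
R4 applies: 24 + 2 = 26.
R5 applies: 26 − 1 = 25.
R7 applies: 25 − 3 = 22.
Final offense level: 22.
Criminal history: 18 prior points → Category 5 (16+).
Level 22 falls in the 21-23 band.
Grid: Level 21-23 × Category 5 = 84-95 months.

84-95 months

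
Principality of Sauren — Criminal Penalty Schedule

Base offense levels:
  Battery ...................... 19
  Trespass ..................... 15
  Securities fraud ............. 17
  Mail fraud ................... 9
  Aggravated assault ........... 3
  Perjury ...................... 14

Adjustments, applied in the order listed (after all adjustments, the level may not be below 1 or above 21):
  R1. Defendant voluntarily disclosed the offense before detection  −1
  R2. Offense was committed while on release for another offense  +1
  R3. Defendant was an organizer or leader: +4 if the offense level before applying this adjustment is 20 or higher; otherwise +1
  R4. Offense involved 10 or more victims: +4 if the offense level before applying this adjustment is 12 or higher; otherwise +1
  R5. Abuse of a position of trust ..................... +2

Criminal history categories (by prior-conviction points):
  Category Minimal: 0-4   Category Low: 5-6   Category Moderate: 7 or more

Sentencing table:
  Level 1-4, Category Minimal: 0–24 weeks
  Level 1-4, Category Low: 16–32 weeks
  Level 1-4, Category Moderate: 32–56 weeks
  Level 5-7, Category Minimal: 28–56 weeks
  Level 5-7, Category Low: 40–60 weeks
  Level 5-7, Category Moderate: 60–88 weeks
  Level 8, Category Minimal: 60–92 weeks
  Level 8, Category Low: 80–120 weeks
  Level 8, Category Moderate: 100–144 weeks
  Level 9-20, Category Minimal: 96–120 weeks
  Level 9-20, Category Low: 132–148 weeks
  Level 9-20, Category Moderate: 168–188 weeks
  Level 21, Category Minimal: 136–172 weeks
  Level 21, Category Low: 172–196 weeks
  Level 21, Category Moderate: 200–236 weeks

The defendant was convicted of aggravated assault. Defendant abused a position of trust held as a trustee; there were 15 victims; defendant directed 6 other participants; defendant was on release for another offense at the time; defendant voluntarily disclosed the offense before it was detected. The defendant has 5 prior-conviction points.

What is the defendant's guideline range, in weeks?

Base offense level for aggravated assault: 3.
R1 applies: 3 − 1 = 2.
R2 applies: 2 + 1 = 3.
R3 applies (level before this adjustment is 3 < 20, so +1): 3 + 1 = 4.
R4 applies (level before this adjustment is 4 < 12, so +1): 4 + 1 = 5.
R5 applies: 5 + 2 = 7.
Final offense level: 7.
Criminal history: 5 prior points → Category Low (5-6).
Level 7 falls in the 5-7 band.
Grid: Level 5-7 × Category Low = 40-60 weeks.

40-60 weeks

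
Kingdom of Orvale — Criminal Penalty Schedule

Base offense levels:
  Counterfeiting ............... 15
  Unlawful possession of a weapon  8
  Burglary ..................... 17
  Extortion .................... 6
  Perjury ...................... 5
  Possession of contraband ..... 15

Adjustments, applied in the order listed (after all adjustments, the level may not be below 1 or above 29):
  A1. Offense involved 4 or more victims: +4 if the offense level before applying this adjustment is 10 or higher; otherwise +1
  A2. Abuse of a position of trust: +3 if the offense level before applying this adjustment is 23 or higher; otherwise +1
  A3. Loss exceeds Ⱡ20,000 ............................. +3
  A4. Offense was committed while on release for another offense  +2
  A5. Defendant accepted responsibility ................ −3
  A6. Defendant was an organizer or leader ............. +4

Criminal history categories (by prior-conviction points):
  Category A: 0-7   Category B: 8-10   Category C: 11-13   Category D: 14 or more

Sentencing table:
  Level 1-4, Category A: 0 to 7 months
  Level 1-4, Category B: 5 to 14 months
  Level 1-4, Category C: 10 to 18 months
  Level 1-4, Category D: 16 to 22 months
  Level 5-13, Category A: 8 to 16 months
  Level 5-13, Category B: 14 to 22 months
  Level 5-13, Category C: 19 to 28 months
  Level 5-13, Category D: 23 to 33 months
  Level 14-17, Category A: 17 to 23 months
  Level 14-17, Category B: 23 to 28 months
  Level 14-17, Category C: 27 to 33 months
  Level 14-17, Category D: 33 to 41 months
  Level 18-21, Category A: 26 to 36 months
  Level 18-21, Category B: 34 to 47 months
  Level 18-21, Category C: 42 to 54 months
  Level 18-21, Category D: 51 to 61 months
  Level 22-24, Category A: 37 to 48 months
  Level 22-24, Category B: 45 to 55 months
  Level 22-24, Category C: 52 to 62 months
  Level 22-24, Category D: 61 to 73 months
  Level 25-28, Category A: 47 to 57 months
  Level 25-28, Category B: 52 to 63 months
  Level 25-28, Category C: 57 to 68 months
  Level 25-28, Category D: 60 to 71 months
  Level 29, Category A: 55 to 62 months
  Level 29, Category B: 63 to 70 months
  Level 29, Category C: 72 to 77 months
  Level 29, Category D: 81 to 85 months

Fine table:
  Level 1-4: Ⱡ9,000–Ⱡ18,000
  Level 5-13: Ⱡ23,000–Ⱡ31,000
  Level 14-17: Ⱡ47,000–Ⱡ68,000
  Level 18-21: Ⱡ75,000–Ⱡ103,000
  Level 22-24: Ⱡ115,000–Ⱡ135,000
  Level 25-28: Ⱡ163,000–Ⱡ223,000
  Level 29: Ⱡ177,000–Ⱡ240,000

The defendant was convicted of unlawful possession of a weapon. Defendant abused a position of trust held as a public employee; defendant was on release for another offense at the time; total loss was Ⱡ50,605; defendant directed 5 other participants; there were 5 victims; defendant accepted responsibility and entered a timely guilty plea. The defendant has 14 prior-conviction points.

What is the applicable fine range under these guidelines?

Base offense level for unlawful possession of a weapon: 8.
A1 applies (level before this adjustment is 8 < 10, so +1): 8 + 1 = 9.
A2 applies (level before this adjustment is 9 < 23, so +1): 9 + 1 = 10.
A3 applies: 10 + 3 = 13.
A4 applies: 13 + 2 = 15.
A5 applies: 15 − 3 = 12.
A6 applies: 12 + 4 = 16.
Final offense level: 16.
Level 16 falls in the 14-17 band.
Fine table: Level 14-17 → Ⱡ47,000–Ⱡ68,000.

Ⱡ47,000–Ⱡ68,000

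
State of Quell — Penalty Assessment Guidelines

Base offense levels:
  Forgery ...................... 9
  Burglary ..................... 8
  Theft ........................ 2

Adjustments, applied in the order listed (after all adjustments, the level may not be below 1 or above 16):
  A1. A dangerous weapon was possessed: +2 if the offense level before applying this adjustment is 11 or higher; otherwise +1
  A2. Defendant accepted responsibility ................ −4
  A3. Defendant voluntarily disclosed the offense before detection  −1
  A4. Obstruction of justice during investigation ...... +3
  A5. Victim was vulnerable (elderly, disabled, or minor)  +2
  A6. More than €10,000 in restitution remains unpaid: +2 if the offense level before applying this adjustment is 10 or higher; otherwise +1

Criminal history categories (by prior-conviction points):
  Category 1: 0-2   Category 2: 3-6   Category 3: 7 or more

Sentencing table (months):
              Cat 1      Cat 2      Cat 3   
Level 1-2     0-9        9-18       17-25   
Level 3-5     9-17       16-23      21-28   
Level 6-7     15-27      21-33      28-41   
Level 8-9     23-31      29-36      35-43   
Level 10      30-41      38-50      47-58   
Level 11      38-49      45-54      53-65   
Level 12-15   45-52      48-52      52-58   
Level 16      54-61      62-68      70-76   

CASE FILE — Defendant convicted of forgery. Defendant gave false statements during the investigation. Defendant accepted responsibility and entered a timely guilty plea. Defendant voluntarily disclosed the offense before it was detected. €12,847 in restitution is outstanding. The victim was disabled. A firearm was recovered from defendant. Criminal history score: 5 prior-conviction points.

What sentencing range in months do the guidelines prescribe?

48-52 months

Base offense level for forgery: 9.
A1 applies (level before this adjustment is 9 < 11, so +1): 9 + 1 = 10.
A2 applies: 10 − 4 = 6.
A3 applies: 6 − 1 = 5.
A4 applies: 5 + 3 = 8.
A5 applies: 8 + 2 = 10.
A6 applies (level before this adjustment is 10 ≥ 10, so +2): 10 + 2 = 12.
Final offense level: 12.
Criminal history: 5 prior points → Category 2 (3-6).
Level 12 falls in the 12-15 band.
Grid: Level 12-15 × Category 2 = 48-52 months.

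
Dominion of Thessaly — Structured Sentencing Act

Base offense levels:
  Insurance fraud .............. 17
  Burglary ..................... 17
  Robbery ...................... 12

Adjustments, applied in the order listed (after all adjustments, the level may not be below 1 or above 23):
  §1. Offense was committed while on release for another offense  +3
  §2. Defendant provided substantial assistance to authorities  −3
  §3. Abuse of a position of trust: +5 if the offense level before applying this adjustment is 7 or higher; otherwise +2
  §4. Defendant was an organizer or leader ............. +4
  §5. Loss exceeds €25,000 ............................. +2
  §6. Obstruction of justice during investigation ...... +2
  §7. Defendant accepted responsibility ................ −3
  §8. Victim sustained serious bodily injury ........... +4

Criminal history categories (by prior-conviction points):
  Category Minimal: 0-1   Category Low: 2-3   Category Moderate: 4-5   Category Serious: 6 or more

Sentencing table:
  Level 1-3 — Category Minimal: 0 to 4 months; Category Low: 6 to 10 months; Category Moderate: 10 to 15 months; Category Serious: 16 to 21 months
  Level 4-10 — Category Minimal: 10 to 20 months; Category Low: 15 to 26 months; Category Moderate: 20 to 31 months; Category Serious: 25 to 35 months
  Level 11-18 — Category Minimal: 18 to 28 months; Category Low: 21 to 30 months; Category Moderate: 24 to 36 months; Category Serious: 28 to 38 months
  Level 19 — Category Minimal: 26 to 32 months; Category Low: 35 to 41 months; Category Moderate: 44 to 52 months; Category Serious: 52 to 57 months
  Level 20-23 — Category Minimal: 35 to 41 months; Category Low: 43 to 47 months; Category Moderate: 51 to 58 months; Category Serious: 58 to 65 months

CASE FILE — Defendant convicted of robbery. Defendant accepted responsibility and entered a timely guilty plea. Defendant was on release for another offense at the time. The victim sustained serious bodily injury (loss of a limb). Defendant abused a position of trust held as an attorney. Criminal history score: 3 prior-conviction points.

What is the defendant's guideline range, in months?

Base offense level for robbery: 12.
§1 applies: 12 + 3 = 15.
§3 applies (level before this adjustment is 15 ≥ 7, so +5): 15 + 5 = 20.
§7 applies: 20 − 3 = 17.
§8 applies: 17 + 4 = 21.
Final offense level: 21.
Criminal history: 3 prior points → Category Low (2-3).
Level 21 falls in the 20-23 band.
Grid: Level 20-23 × Category Low = 43-47 months.

43-47 months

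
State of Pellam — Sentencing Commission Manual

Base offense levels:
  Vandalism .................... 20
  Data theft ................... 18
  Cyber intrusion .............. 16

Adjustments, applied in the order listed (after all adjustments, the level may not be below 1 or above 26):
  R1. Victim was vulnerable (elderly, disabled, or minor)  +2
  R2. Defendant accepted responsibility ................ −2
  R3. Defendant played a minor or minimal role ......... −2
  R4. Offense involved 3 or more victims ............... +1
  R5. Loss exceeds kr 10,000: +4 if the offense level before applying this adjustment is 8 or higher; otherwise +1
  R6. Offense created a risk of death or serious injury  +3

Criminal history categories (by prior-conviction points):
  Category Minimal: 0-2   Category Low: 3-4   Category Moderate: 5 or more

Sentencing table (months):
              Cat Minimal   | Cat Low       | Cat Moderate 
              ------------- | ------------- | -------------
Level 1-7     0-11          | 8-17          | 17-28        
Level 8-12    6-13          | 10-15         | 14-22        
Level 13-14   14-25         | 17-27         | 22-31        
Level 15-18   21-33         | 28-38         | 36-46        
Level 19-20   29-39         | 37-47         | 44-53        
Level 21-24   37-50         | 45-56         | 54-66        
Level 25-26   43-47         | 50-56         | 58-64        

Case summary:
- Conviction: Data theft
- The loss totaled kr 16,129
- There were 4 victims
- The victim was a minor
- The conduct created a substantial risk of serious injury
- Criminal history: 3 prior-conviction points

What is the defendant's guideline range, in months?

50-56 months

Base offense level for data theft: 18.
R1 applies: 18 + 2 = 20.
R2 does not apply.
R4 applies: 20 + 1 = 21.
R5 applies (level before this adjustment is 21 ≥ 8, so +4): 21 + 4 = 25.
R6 applies: 25 + 3 = 28.
Level 28 exceeds the maximum of 26; capped at 26.
Final offense level: 26.
Criminal history: 3 prior points → Category Low (3-4).
Level 26 falls in the 25-26 band.
Grid: Level 25-26 × Category Low = 50-56 months.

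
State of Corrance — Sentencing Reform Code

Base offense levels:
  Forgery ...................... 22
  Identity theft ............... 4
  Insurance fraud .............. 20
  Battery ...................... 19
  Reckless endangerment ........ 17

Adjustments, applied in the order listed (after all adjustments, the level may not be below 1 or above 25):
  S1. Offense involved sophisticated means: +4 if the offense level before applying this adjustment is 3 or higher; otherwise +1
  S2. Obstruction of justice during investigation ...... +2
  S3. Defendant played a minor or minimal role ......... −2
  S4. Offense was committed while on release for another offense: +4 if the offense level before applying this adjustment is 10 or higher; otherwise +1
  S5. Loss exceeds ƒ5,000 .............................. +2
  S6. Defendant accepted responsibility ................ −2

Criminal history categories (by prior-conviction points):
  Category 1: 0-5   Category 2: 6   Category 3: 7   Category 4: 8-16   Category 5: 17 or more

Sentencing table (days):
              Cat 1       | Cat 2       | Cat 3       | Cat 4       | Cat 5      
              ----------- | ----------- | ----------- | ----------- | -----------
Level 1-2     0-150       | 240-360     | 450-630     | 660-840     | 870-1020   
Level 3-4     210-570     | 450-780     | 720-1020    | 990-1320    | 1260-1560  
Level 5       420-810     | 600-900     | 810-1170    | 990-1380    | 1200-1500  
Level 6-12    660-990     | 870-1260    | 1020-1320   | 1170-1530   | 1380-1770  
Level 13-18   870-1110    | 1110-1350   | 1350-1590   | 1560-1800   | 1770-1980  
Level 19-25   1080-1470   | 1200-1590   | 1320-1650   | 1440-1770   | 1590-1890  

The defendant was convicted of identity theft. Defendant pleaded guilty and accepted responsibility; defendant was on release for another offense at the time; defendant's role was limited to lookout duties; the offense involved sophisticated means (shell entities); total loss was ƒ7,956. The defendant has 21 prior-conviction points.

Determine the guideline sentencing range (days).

1380-1770 days

Base offense level for identity theft: 4.
S1 applies (level before this adjustment is 4 ≥ 3, so +4): 4 + 4 = 8.
S2 does not apply.
S3 applies: 8 − 2 = 6.
S4 applies (level before this adjustment is 6 < 10, so +1): 6 + 1 = 7.
S5 applies: 7 + 2 = 9.
S6 applies: 9 − 2 = 7.
Final offense level: 7.
Criminal history: 21 prior points → Category 5 (17+).
Level 7 falls in the 6-12 band.
Grid: Level 6-12 × Category 5 = 1380-1770 days.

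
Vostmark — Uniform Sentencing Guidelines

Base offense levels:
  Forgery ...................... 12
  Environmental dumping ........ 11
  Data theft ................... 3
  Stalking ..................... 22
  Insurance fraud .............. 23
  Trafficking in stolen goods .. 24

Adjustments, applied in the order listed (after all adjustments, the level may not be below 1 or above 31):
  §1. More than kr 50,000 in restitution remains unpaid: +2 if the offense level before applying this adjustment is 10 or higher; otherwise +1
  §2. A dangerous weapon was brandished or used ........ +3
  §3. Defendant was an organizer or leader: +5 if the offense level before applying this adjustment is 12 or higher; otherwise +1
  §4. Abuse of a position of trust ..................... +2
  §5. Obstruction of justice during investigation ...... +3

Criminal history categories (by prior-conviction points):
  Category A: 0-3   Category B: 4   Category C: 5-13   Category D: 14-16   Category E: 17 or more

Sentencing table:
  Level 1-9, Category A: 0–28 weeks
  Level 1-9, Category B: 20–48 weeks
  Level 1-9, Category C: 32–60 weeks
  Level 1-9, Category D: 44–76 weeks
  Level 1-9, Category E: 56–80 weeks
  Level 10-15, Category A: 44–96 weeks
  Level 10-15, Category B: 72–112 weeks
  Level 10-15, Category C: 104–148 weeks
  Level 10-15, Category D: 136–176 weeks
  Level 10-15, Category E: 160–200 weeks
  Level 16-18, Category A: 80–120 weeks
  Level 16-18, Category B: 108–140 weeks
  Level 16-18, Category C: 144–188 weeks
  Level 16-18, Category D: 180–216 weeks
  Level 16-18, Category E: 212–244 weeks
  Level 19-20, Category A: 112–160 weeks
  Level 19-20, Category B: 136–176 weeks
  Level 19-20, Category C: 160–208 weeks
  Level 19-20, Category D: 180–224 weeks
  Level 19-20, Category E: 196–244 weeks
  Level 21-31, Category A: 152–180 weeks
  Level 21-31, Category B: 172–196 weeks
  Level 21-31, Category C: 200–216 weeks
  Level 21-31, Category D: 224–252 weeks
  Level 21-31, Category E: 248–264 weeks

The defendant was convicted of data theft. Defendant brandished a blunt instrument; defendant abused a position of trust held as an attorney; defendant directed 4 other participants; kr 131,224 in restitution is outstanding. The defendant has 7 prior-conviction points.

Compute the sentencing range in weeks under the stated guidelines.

Base offense level for data theft: 3.
§1 applies (level before this adjustment is 3 < 10, so +1): 3 + 1 = 4.
§2 applies: 4 + 3 = 7.
§3 applies (level before this adjustment is 7 < 12, so +1): 7 + 1 = 8.
§4 applies: 8 + 2 = 10.
Final offense level: 10.
Criminal history: 7 prior points → Category C (5-13).
Level 10 falls in the 10-15 band.
Grid: Level 10-15 × Category C = 104-148 weeks.

104-148 weeks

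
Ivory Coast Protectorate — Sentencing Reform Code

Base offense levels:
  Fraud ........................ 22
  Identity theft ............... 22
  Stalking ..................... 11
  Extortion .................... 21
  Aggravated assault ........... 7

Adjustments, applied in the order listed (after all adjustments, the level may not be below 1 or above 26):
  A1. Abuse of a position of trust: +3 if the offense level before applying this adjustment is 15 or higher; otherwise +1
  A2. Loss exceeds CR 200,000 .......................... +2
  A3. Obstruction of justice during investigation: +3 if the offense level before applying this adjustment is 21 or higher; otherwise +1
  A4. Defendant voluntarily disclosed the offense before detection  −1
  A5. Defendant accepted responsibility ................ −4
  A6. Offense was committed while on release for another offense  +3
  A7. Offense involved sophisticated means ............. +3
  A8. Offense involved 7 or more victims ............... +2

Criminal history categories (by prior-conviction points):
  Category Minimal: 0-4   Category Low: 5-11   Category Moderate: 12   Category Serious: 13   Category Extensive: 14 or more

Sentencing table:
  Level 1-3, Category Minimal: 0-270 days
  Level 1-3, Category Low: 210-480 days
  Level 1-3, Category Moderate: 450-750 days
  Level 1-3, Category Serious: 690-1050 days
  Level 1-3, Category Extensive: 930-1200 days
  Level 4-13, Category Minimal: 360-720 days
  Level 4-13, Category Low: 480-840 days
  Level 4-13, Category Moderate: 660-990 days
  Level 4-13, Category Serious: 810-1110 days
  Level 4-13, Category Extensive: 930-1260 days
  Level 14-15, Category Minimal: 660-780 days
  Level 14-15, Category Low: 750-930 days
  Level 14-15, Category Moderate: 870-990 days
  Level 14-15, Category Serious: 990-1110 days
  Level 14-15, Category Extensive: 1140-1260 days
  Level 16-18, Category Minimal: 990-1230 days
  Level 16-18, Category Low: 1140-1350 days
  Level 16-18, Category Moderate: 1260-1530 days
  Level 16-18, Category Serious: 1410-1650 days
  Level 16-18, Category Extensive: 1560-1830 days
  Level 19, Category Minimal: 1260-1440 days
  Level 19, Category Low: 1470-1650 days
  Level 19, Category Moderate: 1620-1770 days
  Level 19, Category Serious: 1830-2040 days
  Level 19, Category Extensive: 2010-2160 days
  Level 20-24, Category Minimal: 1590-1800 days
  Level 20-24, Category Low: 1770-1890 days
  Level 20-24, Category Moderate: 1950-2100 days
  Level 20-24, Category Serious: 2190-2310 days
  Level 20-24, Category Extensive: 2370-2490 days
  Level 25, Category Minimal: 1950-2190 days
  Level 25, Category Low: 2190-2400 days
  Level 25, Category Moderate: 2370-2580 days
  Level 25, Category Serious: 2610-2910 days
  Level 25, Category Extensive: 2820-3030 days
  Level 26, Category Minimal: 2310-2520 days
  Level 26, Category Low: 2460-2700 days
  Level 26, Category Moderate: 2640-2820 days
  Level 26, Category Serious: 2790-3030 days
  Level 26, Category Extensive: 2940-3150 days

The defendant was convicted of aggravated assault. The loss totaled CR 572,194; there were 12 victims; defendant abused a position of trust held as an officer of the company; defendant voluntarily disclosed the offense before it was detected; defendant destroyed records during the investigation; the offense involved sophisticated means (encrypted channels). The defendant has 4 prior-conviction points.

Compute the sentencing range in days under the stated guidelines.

660-780 days

Base offense level for aggravated assault: 7.
A1 applies (level before this adjustment is 7 < 15, so +1): 7 + 1 = 8.
A2 applies: 8 + 2 = 10.
A3 applies (level before this adjustment is 10 < 21, so +1): 10 + 1 = 11.
A4 applies: 11 − 1 = 10.
A7 applies: 10 + 3 = 13.
A8 applies: 13 + 2 = 15.
Final offense level: 15.
Criminal history: 4 prior points → Category Minimal (0-4).
Level 15 falls in the 14-15 band.
Grid: Level 14-15 × Category Minimal = 660-780 days.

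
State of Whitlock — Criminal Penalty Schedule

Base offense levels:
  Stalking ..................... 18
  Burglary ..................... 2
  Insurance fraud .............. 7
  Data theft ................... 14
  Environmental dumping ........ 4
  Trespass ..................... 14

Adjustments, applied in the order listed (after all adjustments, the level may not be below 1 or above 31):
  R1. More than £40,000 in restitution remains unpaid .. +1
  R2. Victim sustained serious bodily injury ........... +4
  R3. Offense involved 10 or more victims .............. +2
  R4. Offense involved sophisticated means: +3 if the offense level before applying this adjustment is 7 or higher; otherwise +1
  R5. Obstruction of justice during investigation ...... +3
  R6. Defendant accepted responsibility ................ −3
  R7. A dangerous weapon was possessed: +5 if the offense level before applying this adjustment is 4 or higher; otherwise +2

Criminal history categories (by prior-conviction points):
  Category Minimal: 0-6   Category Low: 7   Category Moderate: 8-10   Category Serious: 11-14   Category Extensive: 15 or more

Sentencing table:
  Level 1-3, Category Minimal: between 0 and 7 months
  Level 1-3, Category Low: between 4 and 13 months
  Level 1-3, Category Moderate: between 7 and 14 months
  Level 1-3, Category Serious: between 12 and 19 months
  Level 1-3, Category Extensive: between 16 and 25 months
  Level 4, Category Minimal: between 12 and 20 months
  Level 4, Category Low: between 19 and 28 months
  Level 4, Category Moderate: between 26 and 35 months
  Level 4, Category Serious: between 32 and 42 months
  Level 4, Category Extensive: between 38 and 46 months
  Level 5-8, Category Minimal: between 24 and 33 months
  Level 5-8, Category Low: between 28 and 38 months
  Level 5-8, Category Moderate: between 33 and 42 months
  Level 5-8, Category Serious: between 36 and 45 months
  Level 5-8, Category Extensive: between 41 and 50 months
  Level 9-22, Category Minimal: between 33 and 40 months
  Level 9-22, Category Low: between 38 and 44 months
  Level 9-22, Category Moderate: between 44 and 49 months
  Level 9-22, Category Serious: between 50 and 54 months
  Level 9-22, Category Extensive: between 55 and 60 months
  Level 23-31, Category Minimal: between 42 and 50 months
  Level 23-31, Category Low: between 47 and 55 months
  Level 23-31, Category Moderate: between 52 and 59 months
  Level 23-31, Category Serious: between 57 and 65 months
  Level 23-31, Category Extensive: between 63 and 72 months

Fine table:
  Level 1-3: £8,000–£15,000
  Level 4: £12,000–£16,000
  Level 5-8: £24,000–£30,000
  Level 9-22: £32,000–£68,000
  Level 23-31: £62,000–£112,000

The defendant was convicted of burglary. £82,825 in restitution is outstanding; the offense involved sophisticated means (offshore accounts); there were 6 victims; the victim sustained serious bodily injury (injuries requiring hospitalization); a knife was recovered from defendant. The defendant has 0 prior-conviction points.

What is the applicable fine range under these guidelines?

£32,000–£68,000

Base offense level for burglary: 2.
R1 applies: 2 + 1 = 3.
R2 applies: 3 + 4 = 7.
R3 does not apply.
R4 applies (level before this adjustment is 7 ≥ 7, so +3): 7 + 3 = 10.
R6 does not apply.
R7 applies (level before this adjustment is 10 ≥ 4, so +5): 10 + 5 = 15.
Final offense level: 15.
Level 15 falls in the 9-22 band.
Fine table: Level 9-22 → £32,000–£68,000.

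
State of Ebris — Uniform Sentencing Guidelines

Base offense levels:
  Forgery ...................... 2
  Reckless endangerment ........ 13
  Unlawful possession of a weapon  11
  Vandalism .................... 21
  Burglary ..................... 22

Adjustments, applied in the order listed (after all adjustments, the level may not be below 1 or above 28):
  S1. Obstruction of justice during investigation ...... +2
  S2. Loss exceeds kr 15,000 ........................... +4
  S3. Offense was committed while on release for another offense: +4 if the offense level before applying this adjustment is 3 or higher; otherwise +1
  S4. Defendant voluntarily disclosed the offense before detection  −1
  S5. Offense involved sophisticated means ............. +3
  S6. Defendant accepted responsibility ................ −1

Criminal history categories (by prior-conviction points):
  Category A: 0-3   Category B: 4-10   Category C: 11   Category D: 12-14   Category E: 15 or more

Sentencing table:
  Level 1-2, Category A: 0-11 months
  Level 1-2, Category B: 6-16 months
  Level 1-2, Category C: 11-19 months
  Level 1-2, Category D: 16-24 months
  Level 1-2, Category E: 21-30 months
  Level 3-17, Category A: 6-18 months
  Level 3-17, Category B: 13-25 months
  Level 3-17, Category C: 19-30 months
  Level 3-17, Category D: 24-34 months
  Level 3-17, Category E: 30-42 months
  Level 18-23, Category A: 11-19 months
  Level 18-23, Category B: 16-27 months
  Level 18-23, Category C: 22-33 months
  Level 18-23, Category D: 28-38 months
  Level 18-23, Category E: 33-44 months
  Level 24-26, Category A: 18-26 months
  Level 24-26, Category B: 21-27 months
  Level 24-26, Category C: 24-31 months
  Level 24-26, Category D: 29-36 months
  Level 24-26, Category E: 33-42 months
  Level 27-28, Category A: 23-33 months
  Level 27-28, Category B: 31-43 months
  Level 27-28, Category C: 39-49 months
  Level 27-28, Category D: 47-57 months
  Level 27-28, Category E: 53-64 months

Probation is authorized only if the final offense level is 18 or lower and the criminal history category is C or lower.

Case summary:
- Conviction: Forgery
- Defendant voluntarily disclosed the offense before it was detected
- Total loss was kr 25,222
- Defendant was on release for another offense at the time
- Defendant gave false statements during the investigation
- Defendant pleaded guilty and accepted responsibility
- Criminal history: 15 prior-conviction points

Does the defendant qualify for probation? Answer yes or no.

No

Base offense level for forgery: 2.
S1 applies: 2 + 2 = 4.
S2 applies: 4 + 4 = 8.
S3 applies (level before this adjustment is 8 ≥ 3, so +4): 8 + 4 = 12.
S4 applies: 12 − 1 = 11.
S5 does not apply.
S6 applies: 11 − 1 = 10.
Final offense level: 10.
Criminal history: 15 prior points → Category E (15+).
Level 10 falls in the 3-17 band.
Grid: Level 3-17 × Category E = 30-42 months.
Probation check: level 10 ≤ 18 and category E > C → not eligible.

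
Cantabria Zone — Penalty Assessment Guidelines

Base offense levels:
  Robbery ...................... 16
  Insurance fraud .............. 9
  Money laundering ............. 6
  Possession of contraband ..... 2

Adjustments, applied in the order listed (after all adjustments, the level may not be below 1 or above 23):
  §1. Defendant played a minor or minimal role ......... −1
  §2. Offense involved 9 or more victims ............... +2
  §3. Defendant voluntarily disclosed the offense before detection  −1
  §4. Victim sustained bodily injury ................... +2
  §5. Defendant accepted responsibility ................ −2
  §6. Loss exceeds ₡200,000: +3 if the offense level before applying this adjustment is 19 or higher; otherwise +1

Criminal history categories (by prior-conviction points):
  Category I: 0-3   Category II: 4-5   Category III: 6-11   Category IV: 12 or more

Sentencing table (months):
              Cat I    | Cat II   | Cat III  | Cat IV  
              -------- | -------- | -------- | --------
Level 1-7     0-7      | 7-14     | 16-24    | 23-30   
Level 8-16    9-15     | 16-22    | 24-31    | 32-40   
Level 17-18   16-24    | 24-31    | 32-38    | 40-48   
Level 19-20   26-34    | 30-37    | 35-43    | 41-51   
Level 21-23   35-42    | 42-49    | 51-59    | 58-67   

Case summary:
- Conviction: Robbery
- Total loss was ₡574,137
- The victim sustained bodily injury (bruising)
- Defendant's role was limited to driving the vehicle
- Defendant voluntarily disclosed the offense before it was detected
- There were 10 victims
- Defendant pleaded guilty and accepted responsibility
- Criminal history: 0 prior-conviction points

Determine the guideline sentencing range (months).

Base offense level for robbery: 16.
§1 applies: 16 − 1 = 15.
§2 applies: 15 + 2 = 17.
§3 applies: 17 − 1 = 16.
§4 applies: 16 + 2 = 18.
§5 applies: 18 − 2 = 16.
§6 applies (level before this adjustment is 16 < 19, so +1): 16 + 1 = 17.
Final offense level: 17.
Criminal history: 0 prior points → Category I (0-3).
Level 17 falls in the 17-18 band.
Grid: Level 17-18 × Category I = 16-24 months.

16-24 months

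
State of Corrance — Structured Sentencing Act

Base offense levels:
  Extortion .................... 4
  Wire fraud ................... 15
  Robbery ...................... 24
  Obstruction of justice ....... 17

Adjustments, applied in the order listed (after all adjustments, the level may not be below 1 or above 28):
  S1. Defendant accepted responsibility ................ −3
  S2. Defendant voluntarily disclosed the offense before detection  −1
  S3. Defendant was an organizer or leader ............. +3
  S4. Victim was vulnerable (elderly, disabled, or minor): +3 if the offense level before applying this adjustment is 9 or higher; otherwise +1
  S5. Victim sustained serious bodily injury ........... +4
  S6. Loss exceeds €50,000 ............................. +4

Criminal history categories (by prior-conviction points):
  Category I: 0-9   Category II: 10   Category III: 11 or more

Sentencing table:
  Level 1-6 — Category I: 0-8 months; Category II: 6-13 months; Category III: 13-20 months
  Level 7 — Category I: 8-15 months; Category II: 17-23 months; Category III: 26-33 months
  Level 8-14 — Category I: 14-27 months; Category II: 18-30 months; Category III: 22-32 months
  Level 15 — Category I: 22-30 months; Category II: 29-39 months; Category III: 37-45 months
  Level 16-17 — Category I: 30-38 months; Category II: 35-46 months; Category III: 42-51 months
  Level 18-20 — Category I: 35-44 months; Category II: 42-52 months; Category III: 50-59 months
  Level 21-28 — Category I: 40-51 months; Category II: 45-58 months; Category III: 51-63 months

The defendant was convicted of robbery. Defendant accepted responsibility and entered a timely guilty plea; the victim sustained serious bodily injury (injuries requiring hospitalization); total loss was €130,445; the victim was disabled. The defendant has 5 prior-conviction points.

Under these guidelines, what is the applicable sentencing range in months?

Base offense level for robbery: 24.
S1 applies: 24 − 3 = 21.
S3 does not apply.
S4 applies (level before this adjustment is 21 ≥ 9, so +3): 21 + 3 = 24.
S5 applies: 24 + 4 = 28.
S6 applies: 28 + 4 = 32.
Level 32 exceeds the maximum of 28; capped at 28.
Final offense level: 28.
Criminal history: 5 prior points → Category I (0-9).
Level 28 falls in the 21-28 band.
Grid: Level 21-28 × Category I = 40-51 months.

40-51 months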